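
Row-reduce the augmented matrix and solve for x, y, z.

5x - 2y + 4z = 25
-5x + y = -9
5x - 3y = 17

Forward elimination on [A|b]:
R2 <- R2 - (-1)*R1:  [  0  -1   4  16 ]
R3 <- R3 - (1)*R1:  [  0  -1  -4  -8 ]
R3 <- R3 - (1)*R2:  [   0    0   -8  -24 ]
Row echelon form:
[ 5  -2   4  |   25 ]
[ 0  -1   4  |   16 ]
[ 0   0  -8  |  -24 ]
Back-substitution:
z = (-24) / -8 = 3
y = (16 - (4)*(3)) / -1 = -4
x = (25 - (-2)*(-4) - (4)*(3)) / 5 = 1

(1, -4, 3)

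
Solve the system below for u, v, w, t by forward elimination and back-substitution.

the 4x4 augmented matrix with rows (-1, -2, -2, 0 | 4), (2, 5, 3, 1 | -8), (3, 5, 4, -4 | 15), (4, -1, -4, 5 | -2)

(2, 1, -4, -5)

Forward elimination on [A|b]:
R2 <- R2 - (-2)*R1:  [  0   1  -1   1   0 ]
R3 <- R3 - (-3)*R1:  [  0  -1  -2  -4  27 ]
R4 <- R4 - (-4)*R1:  [   0   -9  -12    5   14 ]
R3 <- R3 - (-1)*R2:  [  0   0  -3  -3  27 ]
R4 <- R4 - (-9)*R2:  [   0    0  -21   14   14 ]
R4 <- R4 - (7)*R3:  [    0     0     0    35  -175 ]
Row echelon form:
[ -1  -2  -2   0  |     4 ]
[  0   1  -1   1  |     0 ]
[  0   0  -3  -3  |    27 ]
[  0   0   0  35  |  -175 ]
Back-substitution:
t = (-175) / 35 = -5
w = (27 - (-3)*(-5)) / -3 = -4
v = (0 - (-1)*(-4) - (1)*(-5)) / 1 = 1
u = (4 - (-2)*(1) - (-2)*(-4)) / -1 = 2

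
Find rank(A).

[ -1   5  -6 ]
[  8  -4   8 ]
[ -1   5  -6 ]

rank(A) = 2

Row reduction:
R2 <- R2 - (-8)*R1:  [   0   36  -40 ]
R3 <- R3 - (1)*R1:  [ 0  0  0 ]
Row echelon form:
[ -1   5   -6 ]
[  0  36  -40 ]
[  0   0    0 ]
Nonzero rows / pivot columns: 2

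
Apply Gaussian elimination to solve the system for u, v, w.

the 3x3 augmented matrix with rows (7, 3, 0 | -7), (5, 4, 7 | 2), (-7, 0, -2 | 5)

(-1, 0, 1)

Forward elimination on [A|b]:
R2 <- R2 - (5/7)*R1:  [    0  13/7     7     7 ]
R3 <- R3 - (-1)*R1:  [  0   3  -2  -2 ]
R3 <- R3 - (21/13)*R2:  [       0        0  -173/13  -173/13 ]
Row echelon form:
[ 7     3        0  |       -7 ]
[ 0  13/7        7  |        7 ]
[ 0     0  -173/13  |  -173/13 ]
Back-substitution:
w = (-173/13) / (-173/13) = 1
v = (7 - (7)*(1)) / (13/7) = 0
u = (-7 - (3)*(0)) / 7 = -1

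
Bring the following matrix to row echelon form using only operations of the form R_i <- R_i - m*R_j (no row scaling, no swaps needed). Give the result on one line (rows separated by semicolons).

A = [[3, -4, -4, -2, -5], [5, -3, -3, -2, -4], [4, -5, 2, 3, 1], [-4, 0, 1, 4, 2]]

Forward elimination:
R2 <- R2 - (5/3)*R1:  [    0  11/3  11/3   4/3  13/3 ]
R3 <- R3 - (4/3)*R1:  [    0   1/3  22/3  17/3  23/3 ]
R4 <- R4 - (-4/3)*R1:  [     0  -16/3  -13/3    4/3  -14/3 ]
R3 <- R3 - (1/11)*R2:  [     0      0      7  61/11  80/11 ]
R4 <- R4 - (-16/11)*R2:  [     0      0      1  36/11  18/11 ]
R4 <- R4 - (1/7)*R3:  [      0       0       0  191/77   46/77 ]
Row echelon form:
[ 3    -4    -4      -2     -5 ]
[ 0  11/3  11/3     4/3   13/3 ]
[ 0     0     7   61/11  80/11 ]
[ 0     0     0  191/77  46/77 ]

REF = [3 -4 -4 -2 -5; 0 11/3 11/3 4/3 13/3; 0 0 7 61/11 80/11; 0 0 0 191/77 46/77]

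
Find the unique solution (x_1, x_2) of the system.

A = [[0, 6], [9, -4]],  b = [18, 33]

(5, 3)

Forward elimination on [A|b]:
R1 <-> R2   (pivot in column 1 was zero)
[ 9  -4  33 ]
[ 0   6  18 ]
Row echelon form:
[ 9  -4  |  33 ]
[ 0   6  |  18 ]
Back-substitution:
x_2 = (18) / 6 = 3
x_1 = (33 - (-4)*(3)) / 9 = 5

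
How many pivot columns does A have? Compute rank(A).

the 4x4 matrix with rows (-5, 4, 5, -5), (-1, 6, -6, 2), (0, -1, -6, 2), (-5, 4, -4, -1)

rank(A) = 4

Row reduction:
R2 <- R2 - (1/5)*R1:  [    0  26/5    -7     3 ]
R4 <- R4 - (1)*R1:  [  0   0  -9   4 ]
R3 <- R3 - (-5/26)*R2:  [       0        0  -191/26    67/26 ]
R4 <- R4 - (234/191)*R3:  [       0        0        0  161/191 ]
Row echelon form:
[ -5     4        5       -5 ]
[  0  26/5       -7        3 ]
[  0     0  -191/26    67/26 ]
[  0     0        0  161/191 ]
Nonzero rows / pivot columns: 4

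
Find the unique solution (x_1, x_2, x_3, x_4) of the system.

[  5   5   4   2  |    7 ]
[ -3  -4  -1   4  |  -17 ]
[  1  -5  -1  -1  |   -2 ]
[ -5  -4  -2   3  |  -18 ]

Forward elimination on [A|b]:
R2 <- R2 - (-3/5)*R1:  [     0     -1    7/5   26/5  -64/5 ]
R3 <- R3 - (1/5)*R1:  [     0     -6   -9/5   -7/5  -17/5 ]
R4 <- R4 - (-1)*R1:  [   0    1    2    5  -11 ]
R3 <- R3 - (6)*R2:  [      0       0   -51/5  -163/5   367/5 ]
R4 <- R4 - (-1)*R2:  [      0       0    17/5    51/5  -119/5 ]
R4 <- R4 - (-1/3)*R3:  [    0     0     0  -2/3   2/3 ]
Row echelon form:
[ 5   5      4       2  |      7 ]
[ 0  -1    7/5    26/5  |  -64/5 ]
[ 0   0  -51/5  -163/5  |  367/5 ]
[ 0   0      0    -2/3  |    2/3 ]
Back-substitution:
x_4 = (2/3) / (-2/3) = -1
x_3 = (367/5 - (-163/5)*(-1)) / (-51/5) = -4
x_2 = (-64/5 - (7/5)*(-4) - (26/5)*(-1)) / -1 = 2
x_1 = (7 - (5)*(2) - (4)*(-4) - (2)*(-1)) / 5 = 3

(3, 2, -4, -1)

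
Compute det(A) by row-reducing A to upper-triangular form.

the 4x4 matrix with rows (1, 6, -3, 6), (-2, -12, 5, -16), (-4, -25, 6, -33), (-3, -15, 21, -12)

det(A) = -3

Forward elimination:
R2 <- R2 - (-2)*R1:  [  0   0  -1  -4 ]
R3 <- R3 - (-4)*R1:  [  0  -1  -6  -9 ]
R4 <- R4 - (-3)*R1:  [  0   3  12   6 ]
R2 <-> R3   (pivot in column 2 was zero)
[ 1   6  -3   6 ]
[ 0  -1  -6  -9 ]
[ 0   0  -1  -4 ]
[ 0   3  12   6 ]
R4 <- R4 - (-3)*R2:  [   0    0   -6  -21 ]
R4 <- R4 - (6)*R3:  [ 0  0  0  3 ]
Upper-triangular form:
[ 1   6  -3   6 ]
[ 0  -1  -6  -9 ]
[ 0   0  -1  -4 ]
[ 0   0   0   3 ]
det(A) = (-1)^1 * (1) * (-1) * (-1) * (3) = -3  (1 row swap -> sign -1)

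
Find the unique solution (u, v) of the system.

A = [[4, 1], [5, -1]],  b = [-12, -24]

(-4, 4)

Forward elimination on [A|b]:
R2 <- R2 - (5/4)*R1:  [    0  -9/4    -9 ]
Row echelon form:
[ 4     1  |  -12 ]
[ 0  -9/4  |   -9 ]
Back-substitution:
v = (-9) / (-9/4) = 4
u = (-12 - (1)*(4)) / 4 = -4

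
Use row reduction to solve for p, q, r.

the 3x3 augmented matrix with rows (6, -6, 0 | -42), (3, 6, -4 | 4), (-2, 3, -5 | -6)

(-2, 5, 5)

Forward elimination on [A|b]:
R2 <- R2 - (1/2)*R1:  [  0   9  -4  25 ]
R3 <- R3 - (-1/3)*R1:  [   0    1   -5  -20 ]
R3 <- R3 - (1/9)*R2:  [      0       0   -41/9  -205/9 ]
Row echelon form:
[ 6  -6      0  |     -42 ]
[ 0   9     -4  |      25 ]
[ 0   0  -41/9  |  -205/9 ]
Back-substitution:
r = (-205/9) / (-41/9) = 5
q = (25 - (-4)*(5)) / 9 = 5
p = (-42 - (-6)*(5)) / 6 = -2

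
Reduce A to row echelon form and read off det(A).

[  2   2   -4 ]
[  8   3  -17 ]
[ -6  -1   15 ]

Forward elimination:
R2 <- R2 - (4)*R1:  [  0  -5  -1 ]
R3 <- R3 - (-3)*R1:  [ 0  5  3 ]
R3 <- R3 - (-1)*R2:  [ 0  0  2 ]
Upper-triangular form:
[ 2   2  -4 ]
[ 0  -5  -1 ]
[ 0   0   2 ]
det(A) = (-1)^0 * (2) * (-5) * (2) = -20  (0 row swaps -> sign +1)

det(A) = -20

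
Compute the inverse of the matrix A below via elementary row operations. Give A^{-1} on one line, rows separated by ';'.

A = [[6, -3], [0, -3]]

Gauss-Jordan on [A | I]:
R1 <- (1/6)*R1:  [    1  -1/2  |   1/6     0 ]
R2 <- (1/-3)*R2:  [    0     1  |     0  -1/3 ]
R1 <- R1 - (-1/2)*R2:  [    1     0  |   1/6  -1/6 ]
Right block of [I | A^{-1}] is the inverse:
[ 1/6  -1/6 ]
[   0  -1/3 ]

inverse = [1/6 -1/6; 0 -1/3]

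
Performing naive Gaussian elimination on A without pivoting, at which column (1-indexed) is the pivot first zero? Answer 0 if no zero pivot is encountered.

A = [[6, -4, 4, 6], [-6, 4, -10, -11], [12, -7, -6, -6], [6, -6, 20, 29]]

first zero-pivot column = 2

Naive forward elimination:
R2 <- R2 - (-1)*R1:  [  0   0  -6  -5 ]
R3 <- R3 - (2)*R1:  [   0    1  -14  -18 ]
R4 <- R4 - (1)*R1:  [  0  -2  16  23 ]
Matrix at this point:
[ 6  -4    4    6 ]
[ 0   0   -6   -5 ]
[ 0   1  -14  -18 ]
[ 0  -2   16   23 ]
Pivot entry (2,2) is zero but row 3 has 1 in column 2 -> naive elimination stops; a row interchange (e.g. R2 <-> R3) would be required here.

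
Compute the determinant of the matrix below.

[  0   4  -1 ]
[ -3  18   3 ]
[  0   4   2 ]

det(A) = 36

Forward elimination:
R1 <-> R2   (pivot in column 1 was zero)
[ -3  18   3 ]
[  0   4  -1 ]
[  0   4   2 ]
R3 <- R3 - (1)*R2:  [ 0  0  3 ]
Upper-triangular form:
[ -3  18   3 ]
[  0   4  -1 ]
[  0   0   3 ]
det(A) = (-1)^1 * (-3) * (4) * (3) = 36  (1 row swap -> sign -1)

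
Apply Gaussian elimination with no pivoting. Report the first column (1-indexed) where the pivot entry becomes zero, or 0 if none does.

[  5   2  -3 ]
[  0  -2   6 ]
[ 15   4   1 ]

Naive forward elimination:
R3 <- R3 - (3)*R1:  [  0  -2  10 ]
R3 <- R3 - (1)*R2:  [ 0  0  4 ]
All pivots nonzero; naive elimination completes without hitting a zero pivot.

first zero-pivot column = 0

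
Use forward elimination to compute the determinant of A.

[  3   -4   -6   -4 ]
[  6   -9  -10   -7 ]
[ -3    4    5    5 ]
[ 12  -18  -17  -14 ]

det(A) = 9

Forward elimination:
R2 <- R2 - (2)*R1:  [  0  -1   2   1 ]
R3 <- R3 - (-1)*R1:  [  0   0  -1   1 ]
R4 <- R4 - (4)*R1:  [  0  -2   7   2 ]
R4 <- R4 - (2)*R2:  [ 0  0  3  0 ]
R4 <- R4 - (-3)*R3:  [ 0  0  0  3 ]
Upper-triangular form:
[ 3  -4  -6  -4 ]
[ 0  -1   2   1 ]
[ 0   0  -1   1 ]
[ 0   0   0   3 ]
det(A) = (-1)^0 * (3) * (-1) * (-1) * (3) = 9  (0 row swaps -> sign +1)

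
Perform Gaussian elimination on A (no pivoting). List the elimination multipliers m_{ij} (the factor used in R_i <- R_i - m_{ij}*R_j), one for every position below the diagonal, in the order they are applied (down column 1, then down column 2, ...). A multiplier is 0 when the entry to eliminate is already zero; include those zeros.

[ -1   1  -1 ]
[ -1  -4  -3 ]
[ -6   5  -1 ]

multipliers: 1, 6, 1/5

Forward elimination:
R2 <- R2 - (1)*R1:  [  0  -5  -2 ]
R3 <- R3 - (6)*R1:  [  0  -1   5 ]
R3 <- R3 - (1/5)*R2:  [    0     0  27/5 ]
Multipliers (in order of application): m_{21} = 1, m_{31} = 6, m_{32} = 1/5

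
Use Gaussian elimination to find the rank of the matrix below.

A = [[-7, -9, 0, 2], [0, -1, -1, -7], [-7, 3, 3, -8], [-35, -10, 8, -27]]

Row reduction:
R3 <- R3 - (1)*R1:  [   0   12    3  -10 ]
R4 <- R4 - (5)*R1:  [   0   35    8  -37 ]
R3 <- R3 - (-12)*R2:  [   0    0   -9  -94 ]
R4 <- R4 - (-35)*R2:  [    0     0   -27  -282 ]
R4 <- R4 - (3)*R3:  [ 0  0  0  0 ]
Row echelon form:
[ -7  -9   0    2 ]
[  0  -1  -1   -7 ]
[  0   0  -9  -94 ]
[  0   0   0    0 ]
Nonzero rows / pivot columns: 3

rank(A) = 3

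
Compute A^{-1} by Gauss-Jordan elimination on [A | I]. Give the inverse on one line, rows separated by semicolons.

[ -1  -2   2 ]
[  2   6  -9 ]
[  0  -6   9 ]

inverse = [0 1/2 1/2; -3/2 -3/4 -5/12; -1 -1/2 -1/6]

Gauss-Jordan on [A | I]:
R1 <- (1/-1)*R1:  [  1   2  -2  |  -1   0   0 ]
R2 <- R2 - (2)*R1:  [  0   2  -5  |   2   1   0 ]
R2 <- (1/2)*R2:  [    0     1  -5/2  |     1   1/2     0 ]
R1 <- R1 - (2)*R2:  [  1   0   3  |  -3  -1   0 ]
R3 <- R3 - (-6)*R2:  [  0   0  -6  |   6   3   1 ]
R3 <- (1/-6)*R3:  [    0     0     1  |    -1  -1/2  -1/6 ]
R1 <- R1 - (3)*R3:  [   1    0    0  |    0  1/2  1/2 ]
R2 <- R2 - (-5/2)*R3:  [     0      1      0  |   -3/2   -3/4  -5/12 ]
Right block of [I | A^{-1}] is the inverse:
[    0   1/2    1/2 ]
[ -3/2  -3/4  -5/12 ]
[   -1  -1/2   -1/6 ]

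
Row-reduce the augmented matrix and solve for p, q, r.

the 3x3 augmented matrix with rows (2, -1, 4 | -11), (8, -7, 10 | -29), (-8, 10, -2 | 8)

(1, 1, -3)

Forward elimination on [A|b]:
R2 <- R2 - (4)*R1:  [  0  -3  -6  15 ]
R3 <- R3 - (-4)*R1:  [   0    6   14  -36 ]
R3 <- R3 - (-2)*R2:  [  0   0   2  -6 ]
Row echelon form:
[ 2  -1   4  |  -11 ]
[ 0  -3  -6  |   15 ]
[ 0   0   2  |   -6 ]
Back-substitution:
r = (-6) / 2 = -3
q = (15 - (-6)*(-3)) / -3 = 1
p = (-11 - (-1)*(1) - (4)*(-3)) / 2 = 1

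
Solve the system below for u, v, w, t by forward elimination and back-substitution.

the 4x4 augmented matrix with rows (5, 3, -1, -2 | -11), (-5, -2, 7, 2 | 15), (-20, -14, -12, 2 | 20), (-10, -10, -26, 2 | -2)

Forward elimination on [A|b]:
R2 <- R2 - (-1)*R1:  [ 0  1  6  0  4 ]
R3 <- R3 - (-4)*R1:  [   0   -2  -16   -6  -24 ]
R4 <- R4 - (-2)*R1:  [   0   -4  -28   -2  -24 ]
R3 <- R3 - (-2)*R2:  [   0    0   -4   -6  -16 ]
R4 <- R4 - (-4)*R2:  [  0   0  -4  -2  -8 ]
R4 <- R4 - (1)*R3:  [ 0  0  0  4  8 ]
Row echelon form:
[ 5  3  -1  -2  |  -11 ]
[ 0  1   6   0  |    4 ]
[ 0  0  -4  -6  |  -16 ]
[ 0  0   0   4  |    8 ]
Back-substitution:
t = (8) / 4 = 2
w = (-16 - (-6)*(2)) / -4 = 1
v = (4 - (6)*(1)) / 1 = -2
u = (-11 - (3)*(-2) - (-1)*(1) - (-2)*(2)) / 5 = 0

(0, -2, 1, 2)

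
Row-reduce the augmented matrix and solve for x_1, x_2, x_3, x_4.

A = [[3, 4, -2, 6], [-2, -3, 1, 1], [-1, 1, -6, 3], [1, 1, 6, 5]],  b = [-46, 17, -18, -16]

Forward elimination on [A|b]:
R2 <- R2 - (-2/3)*R1:  [     0   -1/3   -1/3      5  -41/3 ]
R3 <- R3 - (-1/3)*R1:  [      0     7/3   -20/3       5  -100/3 ]
R4 <- R4 - (1/3)*R1:  [    0  -1/3  20/3     3  -2/3 ]
R3 <- R3 - (-7)*R2:  [    0     0    -9    40  -129 ]
R4 <- R4 - (1)*R2:  [  0   0   7  -2  13 ]
R4 <- R4 - (-7/9)*R3:  [      0       0       0   262/9  -262/3 ]
Row echelon form:
[ 3     4    -2      6  |     -46 ]
[ 0  -1/3  -1/3      5  |   -41/3 ]
[ 0     0    -9     40  |    -129 ]
[ 0     0     0  262/9  |  -262/3 ]
Back-substitution:
x_4 = (-262/3) / (262/9) = -3
x_3 = (-129 - (40)*(-3)) / -9 = 1
x_2 = (-41/3 - (-1/3)*(1) - (5)*(-3)) / (-1/3) = -5
x_1 = (-46 - (4)*(-5) - (-2)*(1) - (6)*(-3)) / 3 = -2

(-2, -5, 1, -3)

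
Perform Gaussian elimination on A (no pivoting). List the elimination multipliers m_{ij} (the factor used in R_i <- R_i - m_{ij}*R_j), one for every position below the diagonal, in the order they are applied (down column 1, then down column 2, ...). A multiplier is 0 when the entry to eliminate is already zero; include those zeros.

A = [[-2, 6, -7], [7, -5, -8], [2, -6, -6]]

multipliers: -7/2, -1, 0

Forward elimination:
R2 <- R2 - (-7/2)*R1:  [     0     16  -65/2 ]
R3 <- R3 - (-1)*R1:  [   0    0  -13 ]
R3: entry in column 2 is already 0 -> m_{32} = 0 (no row operation needed)
Multipliers (in order of application): m_{21} = -7/2, m_{31} = -1, m_{32} = 0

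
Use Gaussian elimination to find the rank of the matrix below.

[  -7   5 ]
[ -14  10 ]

rank(A) = 1

Row reduction:
R2 <- R2 - (2)*R1:  [ 0  0 ]
Row echelon form:
[ -7  5 ]
[  0  0 ]
Nonzero rows / pivot columns: 1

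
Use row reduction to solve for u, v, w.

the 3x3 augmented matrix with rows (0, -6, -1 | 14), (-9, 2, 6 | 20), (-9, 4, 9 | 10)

(-4, -2, -2)

Forward elimination on [A|b]:
R1 <-> R2   (pivot in column 1 was zero)
[ -9   2   6  20 ]
[  0  -6  -1  14 ]
[ -9   4   9  10 ]
R3 <- R3 - (1)*R1:  [   0    2    3  -10 ]
R3 <- R3 - (-1/3)*R2:  [     0      0    8/3  -16/3 ]
Row echelon form:
[ -9   2    6  |     20 ]
[  0  -6   -1  |     14 ]
[  0   0  8/3  |  -16/3 ]
Back-substitution:
w = (-16/3) / (8/3) = -2
v = (14 - (-1)*(-2)) / -6 = -2
u = (20 - (2)*(-2) - (6)*(-2)) / -9 = -4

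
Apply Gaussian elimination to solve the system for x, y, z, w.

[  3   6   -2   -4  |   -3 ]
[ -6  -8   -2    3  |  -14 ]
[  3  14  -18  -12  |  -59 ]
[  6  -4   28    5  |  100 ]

(-5, 5, 5, 2)

Forward elimination on [A|b]:
R2 <- R2 - (-2)*R1:  [   0    4   -6   -5  -20 ]
R3 <- R3 - (1)*R1:  [   0    8  -16   -8  -56 ]
R4 <- R4 - (2)*R1:  [   0  -16   32   13  106 ]
R3 <- R3 - (2)*R2:  [   0    0   -4    2  -16 ]
R4 <- R4 - (-4)*R2:  [  0   0   8  -7  26 ]
R4 <- R4 - (-2)*R3:  [  0   0   0  -3  -6 ]
Row echelon form:
[ 3  6  -2  -4  |   -3 ]
[ 0  4  -6  -5  |  -20 ]
[ 0  0  -4   2  |  -16 ]
[ 0  0   0  -3  |   -6 ]
Back-substitution:
w = (-6) / -3 = 2
z = (-16 - (2)*(2)) / -4 = 5
y = (-20 - (-6)*(5) - (-5)*(2)) / 4 = 5
x = (-3 - (6)*(5) - (-2)*(5) - (-4)*(2)) / 3 = -5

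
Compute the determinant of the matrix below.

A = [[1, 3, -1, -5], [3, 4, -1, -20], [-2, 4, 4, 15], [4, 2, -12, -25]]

det(A) = 150

Forward elimination:
R2 <- R2 - (3)*R1:  [  0  -5   2  -5 ]
R3 <- R3 - (-2)*R1:  [  0  10   2   5 ]
R4 <- R4 - (4)*R1:  [   0  -10   -8   -5 ]
R3 <- R3 - (-2)*R2:  [  0   0   6  -5 ]
R4 <- R4 - (2)*R2:  [   0    0  -12    5 ]
R4 <- R4 - (-2)*R3:  [  0   0   0  -5 ]
Upper-triangular form:
[ 1   3  -1  -5 ]
[ 0  -5   2  -5 ]
[ 0   0   6  -5 ]
[ 0   0   0  -5 ]
det(A) = (-1)^0 * (1) * (-5) * (6) * (-5) = 150  (0 row swaps -> sign +1)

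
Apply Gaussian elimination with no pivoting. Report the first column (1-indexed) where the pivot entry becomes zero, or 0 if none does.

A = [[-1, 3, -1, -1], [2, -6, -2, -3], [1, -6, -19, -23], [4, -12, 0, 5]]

first zero-pivot column = 2

Naive forward elimination:
R2 <- R2 - (-2)*R1:  [  0   0  -4  -5 ]
R3 <- R3 - (-1)*R1:  [   0   -3  -20  -24 ]
R4 <- R4 - (-4)*R1:  [  0   0  -4   1 ]
Matrix at this point:
[ -1   3   -1   -1 ]
[  0   0   -4   -5 ]
[  0  -3  -20  -24 ]
[  0   0   -4    1 ]
Pivot entry (2,2) is zero but row 3 has -3 in column 2 -> naive elimination stops; a row interchange (e.g. R2 <-> R3) would be required here.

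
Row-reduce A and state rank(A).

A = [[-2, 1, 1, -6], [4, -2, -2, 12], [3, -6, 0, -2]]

rank(A) = 2

Row reduction:
R2 <- R2 - (-2)*R1:  [ 0  0  0  0 ]
R3 <- R3 - (-3/2)*R1:  [    0  -9/2   3/2   -11 ]
R2 <-> R3   (pivot in column 2 was zero)
[ -2     1    1   -6 ]
[  0  -9/2  3/2  -11 ]
[  0     0    0    0 ]
Row echelon form:
[ -2     1    1   -6 ]
[  0  -9/2  3/2  -11 ]
[  0     0    0    0 ]
Nonzero rows / pivot columns: 2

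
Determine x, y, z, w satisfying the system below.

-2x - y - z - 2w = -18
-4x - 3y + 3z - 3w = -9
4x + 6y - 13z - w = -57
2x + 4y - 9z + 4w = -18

Forward elimination on [A|b]:
R2 <- R2 - (2)*R1:  [  0  -1   5   1  27 ]
R3 <- R3 - (-2)*R1:  [   0    4  -15   -5  -93 ]
R4 <- R4 - (-1)*R1:  [   0    3  -10    2  -36 ]
R3 <- R3 - (-4)*R2:  [  0   0   5  -1  15 ]
R4 <- R4 - (-3)*R2:  [  0   0   5   5  45 ]
R4 <- R4 - (1)*R3:  [  0   0   0   6  30 ]
Row echelon form:
[ -2  -1  -1  -2  |  -18 ]
[  0  -1   5   1  |   27 ]
[  0   0   5  -1  |   15 ]
[  0   0   0   6  |   30 ]
Back-substitution:
w = (30) / 6 = 5
z = (15 - (-1)*(5)) / 5 = 4
y = (27 - (5)*(4) - (1)*(5)) / -1 = -2
x = (-18 - (-1)*(-2) - (-1)*(4) - (-2)*(5)) / -2 = 3

(3, -2, 4, 5)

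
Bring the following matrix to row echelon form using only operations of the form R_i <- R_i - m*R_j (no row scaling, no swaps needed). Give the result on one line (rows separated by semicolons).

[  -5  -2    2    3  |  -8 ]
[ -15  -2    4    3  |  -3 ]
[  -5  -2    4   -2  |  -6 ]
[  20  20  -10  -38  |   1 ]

Forward elimination:
R2 <- R2 - (3)*R1:  [  0   4  -2  -6  21 ]
R3 <- R3 - (1)*R1:  [  0   0   2  -5   2 ]
R4 <- R4 - (-4)*R1:  [   0   12   -2  -26  -31 ]
R4 <- R4 - (3)*R2:  [   0    0    4   -8  -94 ]
R4 <- R4 - (2)*R3:  [   0    0    0    2  -98 ]
Row echelon form:
[ -5  -2   2   3  |   -8 ]
[  0   4  -2  -6  |   21 ]
[  0   0   2  -5  |    2 ]
[  0   0   0   2  |  -98 ]

REF = [-5 -2 2 3 -8; 0 4 -2 -6 21; 0 0 2 -5 2; 0 0 0 2 -98]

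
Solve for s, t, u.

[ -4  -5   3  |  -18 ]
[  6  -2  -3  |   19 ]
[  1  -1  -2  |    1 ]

(4, 1, 1)

Forward elimination on [A|b]:
R2 <- R2 - (-3/2)*R1:  [     0  -19/2    3/2     -8 ]
R3 <- R3 - (-1/4)*R1:  [    0  -9/4  -5/4  -7/2 ]
R3 <- R3 - (9/38)*R2:  [      0       0  -61/38  -61/38 ]
Row echelon form:
[ -4     -5       3  |     -18 ]
[  0  -19/2     3/2  |      -8 ]
[  0      0  -61/38  |  -61/38 ]
Back-substitution:
u = (-61/38) / (-61/38) = 1
t = (-8 - (3/2)*(1)) / (-19/2) = 1
s = (-18 - (-5)*(1) - (3)*(1)) / -4 = 4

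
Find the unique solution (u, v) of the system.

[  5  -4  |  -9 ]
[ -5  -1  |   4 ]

(-1, 1)

Forward elimination on [A|b]:
R2 <- R2 - (-1)*R1:  [  0  -5  -5 ]
Row echelon form:
[ 5  -4  |  -9 ]
[ 0  -5  |  -5 ]
Back-substitution:
v = (-5) / -5 = 1
u = (-9 - (-4)*(1)) / 5 = -1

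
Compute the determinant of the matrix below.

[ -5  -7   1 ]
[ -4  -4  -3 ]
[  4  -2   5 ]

det(A) = 98

Forward elimination:
R2 <- R2 - (4/5)*R1:  [     0    8/5  -19/5 ]
R3 <- R3 - (-4/5)*R1:  [     0  -38/5   29/5 ]
R3 <- R3 - (-19/4)*R2:  [     0      0  -49/4 ]
Upper-triangular form:
[ -5   -7      1 ]
[  0  8/5  -19/5 ]
[  0    0  -49/4 ]
det(A) = (-1)^0 * (-5) * (8/5) * (-49/4) = 98  (0 row swaps -> sign +1)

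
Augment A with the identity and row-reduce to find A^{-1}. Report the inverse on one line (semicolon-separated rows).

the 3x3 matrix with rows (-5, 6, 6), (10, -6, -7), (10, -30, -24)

Gauss-Jordan on [A | I]:
R1 <- (1/-5)*R1:  [    1  -6/5  -6/5  |  -1/5     0     0 ]
R2 <- R2 - (10)*R1:  [ 0  6  5  |  2  1  0 ]
R3 <- R3 - (10)*R1:  [   0  -18  -12  |    2    0    1 ]
R2 <- (1/6)*R2:  [   0    1  5/6  |  1/3  1/6    0 ]
R1 <- R1 - (-6/5)*R2:  [    1     0  -1/5  |   1/5   1/5     0 ]
R3 <- R3 - (-18)*R2:  [ 0  0  3  |  8  3  1 ]
R3 <- (1/3)*R3:  [   0    0    1  |  8/3    1  1/3 ]
R1 <- R1 - (-1/5)*R3:  [     1      0      0  |  11/15    2/5   1/15 ]
R2 <- R2 - (5/6)*R3:  [     0      1      0  |  -17/9   -2/3  -5/18 ]
Right block of [I | A^{-1}] is the inverse:
[ 11/15   2/5   1/15 ]
[ -17/9  -2/3  -5/18 ]
[   8/3     1    1/3 ]

inverse = [11/15 2/5 1/15; -17/9 -2/3 -5/18; 8/3 1 1/3]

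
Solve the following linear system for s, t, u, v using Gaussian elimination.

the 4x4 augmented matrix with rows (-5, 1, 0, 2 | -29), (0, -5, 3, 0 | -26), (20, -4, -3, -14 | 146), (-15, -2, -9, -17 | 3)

(5, 4, -2, -4)

Forward elimination on [A|b]:
R3 <- R3 - (-4)*R1:  [  0   0  -3  -6  30 ]
R4 <- R4 - (3)*R1:  [   0   -5   -9  -23   90 ]
R4 <- R4 - (1)*R2:  [   0    0  -12  -23  116 ]
R4 <- R4 - (4)*R3:  [  0   0   0   1  -4 ]
Row echelon form:
[ -5   1   0   2  |  -29 ]
[  0  -5   3   0  |  -26 ]
[  0   0  -3  -6  |   30 ]
[  0   0   0   1  |   -4 ]
Back-substitution:
v = (-4) / 1 = -4
u = (30 - (-6)*(-4)) / -3 = -2
t = (-26 - (3)*(-2)) / -5 = 4
s = (-29 - (1)*(4) - (2)*(-4)) / -5 = 5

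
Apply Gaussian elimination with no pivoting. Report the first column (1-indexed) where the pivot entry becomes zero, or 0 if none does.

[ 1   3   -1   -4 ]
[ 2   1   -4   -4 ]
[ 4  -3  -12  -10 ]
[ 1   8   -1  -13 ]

Naive forward elimination:
R2 <- R2 - (2)*R1:  [  0  -5  -2   4 ]
R3 <- R3 - (4)*R1:  [   0  -15   -8    6 ]
R4 <- R4 - (1)*R1:  [  0   5   0  -9 ]
R3 <- R3 - (3)*R2:  [  0   0  -2  -6 ]
R4 <- R4 - (-1)*R2:  [  0   0  -2  -5 ]
R4 <- R4 - (1)*R3:  [ 0  0  0  1 ]
All pivots nonzero; naive elimination completes without hitting a zero pivot.

first zero-pivot column = 0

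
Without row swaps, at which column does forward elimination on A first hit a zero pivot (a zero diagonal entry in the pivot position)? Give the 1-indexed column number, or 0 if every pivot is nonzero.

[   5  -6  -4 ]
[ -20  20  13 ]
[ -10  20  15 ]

first zero-pivot column = 0

Naive forward elimination:
R2 <- R2 - (-4)*R1:  [  0  -4  -3 ]
R3 <- R3 - (-2)*R1:  [ 0  8  7 ]
R3 <- R3 - (-2)*R2:  [ 0  0  1 ]
All pivots nonzero; naive elimination completes without hitting a zero pivot.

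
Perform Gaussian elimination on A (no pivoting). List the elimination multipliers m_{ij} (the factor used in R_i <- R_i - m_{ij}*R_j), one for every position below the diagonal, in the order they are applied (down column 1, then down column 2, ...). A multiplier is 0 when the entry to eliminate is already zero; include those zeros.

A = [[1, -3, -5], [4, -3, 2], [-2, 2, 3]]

Forward elimination:
R2 <- R2 - (4)*R1:  [  0   9  22 ]
R3 <- R3 - (-2)*R1:  [  0  -4  -7 ]
R3 <- R3 - (-4/9)*R2:  [    0     0  25/9 ]
Multipliers (in order of application): m_{21} = 4, m_{31} = -2, m_{32} = -4/9

multipliers: 4, -2, -4/9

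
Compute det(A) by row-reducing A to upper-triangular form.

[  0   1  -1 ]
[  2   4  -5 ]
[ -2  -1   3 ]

det(A) = -2

Forward elimination:
R1 <-> R2   (pivot in column 1 was zero)
[  2   4  -5 ]
[  0   1  -1 ]
[ -2  -1   3 ]
R3 <- R3 - (-1)*R1:  [  0   3  -2 ]
R3 <- R3 - (3)*R2:  [ 0  0  1 ]
Upper-triangular form:
[ 2  4  -5 ]
[ 0  1  -1 ]
[ 0  0   1 ]
det(A) = (-1)^1 * (2) * (1) * (1) = -2  (1 row swap -> sign -1)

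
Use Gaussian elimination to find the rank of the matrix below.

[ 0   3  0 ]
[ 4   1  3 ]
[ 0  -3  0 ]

rank(A) = 2

Row reduction:
R1 <-> R2   (pivot in column 1 was zero)
[ 4   1  3 ]
[ 0   3  0 ]
[ 0  -3  0 ]
R3 <- R3 - (-1)*R2:  [ 0  0  0 ]
Row echelon form:
[ 4  1  3 ]
[ 0  3  0 ]
[ 0  0  0 ]
Nonzero rows / pivot columns: 2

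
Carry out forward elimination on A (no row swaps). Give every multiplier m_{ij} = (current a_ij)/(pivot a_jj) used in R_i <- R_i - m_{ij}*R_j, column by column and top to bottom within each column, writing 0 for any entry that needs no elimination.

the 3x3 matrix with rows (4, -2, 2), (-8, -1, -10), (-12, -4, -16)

Forward elimination:
R2 <- R2 - (-2)*R1:  [  0  -5  -6 ]
R3 <- R3 - (-3)*R1:  [   0  -10  -10 ]
R3 <- R3 - (2)*R2:  [ 0  0  2 ]
Multipliers (in order of application): m_{21} = -2, m_{31} = -3, m_{32} = 2

multipliers: -2, -3, 2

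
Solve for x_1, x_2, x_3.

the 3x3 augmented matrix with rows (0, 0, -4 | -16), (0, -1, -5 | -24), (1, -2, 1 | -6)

Forward elimination on [A|b]:
R1 <-> R3   (pivot in column 1 was zero)
[ 1  -2   1   -6 ]
[ 0  -1  -5  -24 ]
[ 0   0  -4  -16 ]
Row echelon form:
[ 1  -2   1  |   -6 ]
[ 0  -1  -5  |  -24 ]
[ 0   0  -4  |  -16 ]
Back-substitution:
x_3 = (-16) / -4 = 4
x_2 = (-24 - (-5)*(4)) / -1 = 4
x_1 = (-6 - (-2)*(4) - (1)*(4)) / 1 = -2

(-2, 4, 4)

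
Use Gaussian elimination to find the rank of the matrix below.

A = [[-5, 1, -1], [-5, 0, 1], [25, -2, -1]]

rank(A) = 2

Row reduction:
R2 <- R2 - (1)*R1:  [  0  -1   2 ]
R3 <- R3 - (-5)*R1:  [  0   3  -6 ]
R3 <- R3 - (-3)*R2:  [ 0  0  0 ]
Row echelon form:
[ -5   1  -1 ]
[  0  -1   2 ]
[  0   0   0 ]
Nonzero rows / pivot columns: 2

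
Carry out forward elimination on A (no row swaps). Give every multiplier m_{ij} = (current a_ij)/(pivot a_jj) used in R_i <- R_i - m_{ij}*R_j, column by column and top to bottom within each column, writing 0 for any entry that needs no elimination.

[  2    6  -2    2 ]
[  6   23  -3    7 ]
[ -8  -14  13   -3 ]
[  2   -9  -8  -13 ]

multipliers: 3, -4, 1, 2, -3, -3

Forward elimination:
R2 <- R2 - (3)*R1:  [ 0  5  3  1 ]
R3 <- R3 - (-4)*R1:  [  0  10   5   5 ]
R4 <- R4 - (1)*R1:  [   0  -15   -6  -15 ]
R3 <- R3 - (2)*R2:  [  0   0  -1   3 ]
R4 <- R4 - (-3)*R2:  [   0    0    3  -12 ]
R4 <- R4 - (-3)*R3:  [  0   0   0  -3 ]
Multipliers (in order of application): m_{21} = 3, m_{31} = -4, m_{41} = 1, m_{32} = 2, m_{42} = -3, m_{43} = -3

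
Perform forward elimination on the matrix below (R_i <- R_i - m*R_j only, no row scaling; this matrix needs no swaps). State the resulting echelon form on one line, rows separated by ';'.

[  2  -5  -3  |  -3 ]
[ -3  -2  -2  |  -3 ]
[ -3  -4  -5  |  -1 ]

Forward elimination:
R2 <- R2 - (-3/2)*R1:  [     0  -19/2  -13/2  -15/2 ]
R3 <- R3 - (-3/2)*R1:  [     0  -23/2  -19/2  -11/2 ]
R3 <- R3 - (23/19)*R2:  [      0       0  -31/19   68/19 ]
Row echelon form:
[ 2     -5      -3  |     -3 ]
[ 0  -19/2   -13/2  |  -15/2 ]
[ 0      0  -31/19  |  68/19 ]

REF = [2 -5 -3 -3; 0 -19/2 -13/2 -15/2; 0 0 -31/19 68/19]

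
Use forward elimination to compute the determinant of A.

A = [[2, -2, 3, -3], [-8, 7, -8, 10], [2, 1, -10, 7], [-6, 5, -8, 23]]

Forward elimination:
R2 <- R2 - (-4)*R1:  [  0  -1   4  -2 ]
R3 <- R3 - (1)*R1:  [   0    3  -13   10 ]
R4 <- R4 - (-3)*R1:  [  0  -1   1  14 ]
R3 <- R3 - (-3)*R2:  [  0   0  -1   4 ]
R4 <- R4 - (1)*R2:  [  0   0  -3  16 ]
R4 <- R4 - (3)*R3:  [ 0  0  0  4 ]
Upper-triangular form:
[ 2  -2   3  -3 ]
[ 0  -1   4  -2 ]
[ 0   0  -1   4 ]
[ 0   0   0   4 ]
det(A) = (-1)^0 * (2) * (-1) * (-1) * (4) = 8  (0 row swaps -> sign +1)

det(A) = 8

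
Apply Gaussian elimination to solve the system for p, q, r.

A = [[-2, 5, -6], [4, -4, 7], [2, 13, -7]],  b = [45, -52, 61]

(-3, 3, -4)

Forward elimination on [A|b]:
R2 <- R2 - (-2)*R1:  [  0   6  -5  38 ]
R3 <- R3 - (-1)*R1:  [   0   18  -13  106 ]
R3 <- R3 - (3)*R2:  [  0   0   2  -8 ]
Row echelon form:
[ -2  5  -6  |  45 ]
[  0  6  -5  |  38 ]
[  0  0   2  |  -8 ]
Back-substitution:
r = (-8) / 2 = -4
q = (38 - (-5)*(-4)) / 6 = 3
p = (45 - (5)*(3) - (-6)*(-4)) / -2 = -3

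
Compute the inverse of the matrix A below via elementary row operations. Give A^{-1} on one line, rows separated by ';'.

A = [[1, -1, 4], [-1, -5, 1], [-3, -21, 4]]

Gauss-Jordan on [A | I]:
R2 <- R2 - (-1)*R1:  [  0  -6   5  |   1   1   0 ]
R3 <- R3 - (-3)*R1:  [   0  -24   16  |    3    0    1 ]
R2 <- (1/-6)*R2:  [    0     1  -5/6  |  -1/6  -1/6     0 ]
R1 <- R1 - (-1)*R2:  [    1     0  19/6  |   5/6  -1/6     0 ]
R3 <- R3 - (-24)*R2:  [  0   0  -4  |  -1  -4   1 ]
R3 <- (1/-4)*R3:  [    0     0     1  |   1/4     1  -1/4 ]
R1 <- R1 - (19/6)*R3:  [     1      0      0  |   1/24  -10/3  19/24 ]
R2 <- R2 - (-5/6)*R3:  [     0      1      0  |   1/24    2/3  -5/24 ]
Right block of [I | A^{-1}] is the inverse:
[ 1/24  -10/3  19/24 ]
[ 1/24    2/3  -5/24 ]
[  1/4      1   -1/4 ]

inverse = [1/24 -10/3 19/24; 1/24 2/3 -5/24; 1/4 1 -1/4]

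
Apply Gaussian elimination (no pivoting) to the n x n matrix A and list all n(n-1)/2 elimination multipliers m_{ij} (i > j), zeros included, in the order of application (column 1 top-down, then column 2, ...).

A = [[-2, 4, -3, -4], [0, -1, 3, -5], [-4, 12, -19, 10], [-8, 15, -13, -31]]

Forward elimination:
R2: entry in column 1 is already 0 -> m_{21} = 0 (no row operation needed)
R3 <- R3 - (2)*R1:  [   0    4  -13   18 ]
R4 <- R4 - (4)*R1:  [   0   -1   -1  -15 ]
R3 <- R3 - (-4)*R2:  [  0   0  -1  -2 ]
R4 <- R4 - (1)*R2:  [   0    0   -4  -10 ]
R4 <- R4 - (4)*R3:  [  0   0   0  -2 ]
Multipliers (in order of application): m_{21} = 0, m_{31} = 2, m_{41} = 4, m_{32} = -4, m_{42} = 1, m_{43} = 4

multipliers: 0, 2, 4, -4, 1, 4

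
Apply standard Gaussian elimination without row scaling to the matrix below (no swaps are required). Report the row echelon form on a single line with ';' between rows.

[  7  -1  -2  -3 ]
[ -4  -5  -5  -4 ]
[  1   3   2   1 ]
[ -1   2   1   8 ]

REF = [7 -1 -2 -3; 0 -39/7 -43/7 -40/7; 0 0 -46/39 -70/39; 0 0 0 177/23]

Forward elimination:
R2 <- R2 - (-4/7)*R1:  [     0  -39/7  -43/7  -40/7 ]
R3 <- R3 - (1/7)*R1:  [    0  22/7  16/7  10/7 ]
R4 <- R4 - (-1/7)*R1:  [    0  13/7   5/7  53/7 ]
R3 <- R3 - (-22/39)*R2:  [      0       0  -46/39  -70/39 ]
R4 <- R4 - (-1/3)*R2:  [    0     0  -4/3  17/3 ]
R4 <- R4 - (26/23)*R3:  [      0       0       0  177/23 ]
Row echelon form:
[ 7     -1      -2      -3 ]
[ 0  -39/7   -43/7   -40/7 ]
[ 0      0  -46/39  -70/39 ]
[ 0      0       0  177/23 ]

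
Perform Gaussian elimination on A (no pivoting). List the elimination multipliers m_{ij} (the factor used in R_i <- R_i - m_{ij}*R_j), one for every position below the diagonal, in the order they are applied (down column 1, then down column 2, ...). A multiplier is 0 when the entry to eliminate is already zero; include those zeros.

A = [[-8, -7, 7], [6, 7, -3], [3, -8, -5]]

Forward elimination:
R2 <- R2 - (-3/4)*R1:  [   0  7/4  9/4 ]
R3 <- R3 - (-3/8)*R1:  [     0  -85/8  -19/8 ]
R3 <- R3 - (-85/14)*R2:  [    0     0  79/7 ]
Multipliers (in order of application): m_{21} = -3/4, m_{31} = -3/8, m_{32} = -85/14

multipliers: -3/4, -3/8, -85/14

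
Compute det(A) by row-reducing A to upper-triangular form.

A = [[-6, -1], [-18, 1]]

det(A) = -24

Forward elimination:
R2 <- R2 - (3)*R1:  [ 0  4 ]
Upper-triangular form:
[ -6  -1 ]
[  0   4 ]
det(A) = (-1)^0 * (-6) * (4) = -24  (0 row swaps -> sign +1)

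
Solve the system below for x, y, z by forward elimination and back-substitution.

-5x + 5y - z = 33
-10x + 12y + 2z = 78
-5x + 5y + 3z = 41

(-5, 2, 2)

Forward elimination on [A|b]:
R2 <- R2 - (2)*R1:  [  0   2   4  12 ]
R3 <- R3 - (1)*R1:  [ 0  0  4  8 ]
Row echelon form:
[ -5  5  -1  |  33 ]
[  0  2   4  |  12 ]
[  0  0   4  |   8 ]
Back-substitution:
z = (8) / 4 = 2
y = (12 - (4)*(2)) / 2 = 2
x = (33 - (5)*(2) - (-1)*(2)) / -5 = -5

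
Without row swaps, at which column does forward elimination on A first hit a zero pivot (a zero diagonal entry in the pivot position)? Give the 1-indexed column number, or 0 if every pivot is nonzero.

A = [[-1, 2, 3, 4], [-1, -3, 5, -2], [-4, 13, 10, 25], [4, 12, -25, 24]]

Naive forward elimination:
R2 <- R2 - (1)*R1:  [  0  -5   2  -6 ]
R3 <- R3 - (4)*R1:  [  0   5  -2   9 ]
R4 <- R4 - (-4)*R1:  [   0   20  -13   40 ]
R3 <- R3 - (-1)*R2:  [ 0  0  0  3 ]
R4 <- R4 - (-4)*R2:  [  0   0  -5  16 ]
Matrix at this point:
[ -1   2   3   4 ]
[  0  -5   2  -6 ]
[  0   0   0   3 ]
[  0   0  -5  16 ]
Pivot entry (3,3) is zero but row 4 has -5 in column 3 -> naive elimination stops; a row interchange (e.g. R3 <-> R4) would be required here.

first zero-pivot column = 3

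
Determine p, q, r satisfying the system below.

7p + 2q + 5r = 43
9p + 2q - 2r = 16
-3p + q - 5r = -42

Forward elimination on [A|b]:
R2 <- R2 - (9/7)*R1:  [      0    -4/7   -59/7  -275/7 ]
R3 <- R3 - (-3/7)*R1:  [      0    13/7   -20/7  -165/7 ]
R3 <- R3 - (-13/4)*R2:  [      0       0  -121/4  -605/4 ]
Row echelon form:
[ 7     2       5  |      43 ]
[ 0  -4/7   -59/7  |  -275/7 ]
[ 0     0  -121/4  |  -605/4 ]
Back-substitution:
r = (-605/4) / (-121/4) = 5
q = (-275/7 - (-59/7)*(5)) / (-4/7) = -5
p = (43 - (2)*(-5) - (5)*(5)) / 7 = 4

(4, -5, 5)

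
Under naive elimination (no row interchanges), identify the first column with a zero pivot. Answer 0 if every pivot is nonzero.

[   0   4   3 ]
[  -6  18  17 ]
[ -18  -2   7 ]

Naive forward elimination:
Pivot entry (1,1) is zero but row 2 has -6 in column 1 -> naive elimination stops; a row interchange (e.g. R1 <-> R2) would be required here.

first zero-pivot column = 1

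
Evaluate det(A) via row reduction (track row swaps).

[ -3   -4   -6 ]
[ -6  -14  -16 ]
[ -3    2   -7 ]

det(A) = -90

Forward elimination:
R2 <- R2 - (2)*R1:  [  0  -6  -4 ]
R3 <- R3 - (1)*R1:  [  0   6  -1 ]
R3 <- R3 - (-1)*R2:  [  0   0  -5 ]
Upper-triangular form:
[ -3  -4  -6 ]
[  0  -6  -4 ]
[  0   0  -5 ]
det(A) = (-1)^0 * (-3) * (-6) * (-5) = -90  (0 row swaps -> sign +1)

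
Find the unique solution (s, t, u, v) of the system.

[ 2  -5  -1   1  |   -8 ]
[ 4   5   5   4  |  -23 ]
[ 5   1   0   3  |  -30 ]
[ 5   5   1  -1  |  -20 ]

(-4, -1, 2, -3)

Forward elimination on [A|b]:
R2 <- R2 - (2)*R1:  [  0  15   7   2  -7 ]
R3 <- R3 - (5/2)*R1:  [    0  27/2   5/2   1/2   -10 ]
R4 <- R4 - (5/2)*R1:  [    0  35/2   7/2  -7/2     0 ]
R3 <- R3 - (9/10)*R2:  [      0       0   -19/5  -13/10  -37/10 ]
R4 <- R4 - (7/6)*R2:  [     0      0  -14/3  -35/6   49/6 ]
R4 <- R4 - (70/57)*R3:  [       0        0        0  -161/38   483/38 ]
Row echelon form:
[ 2  -5     -1        1  |      -8 ]
[ 0  15      7        2  |      -7 ]
[ 0   0  -19/5   -13/10  |  -37/10 ]
[ 0   0      0  -161/38  |  483/38 ]
Back-substitution:
v = (483/38) / (-161/38) = -3
u = (-37/10 - (-13/10)*(-3)) / (-19/5) = 2
t = (-7 - (7)*(2) - (2)*(-3)) / 15 = -1
s = (-8 - (-5)*(-1) - (-1)*(2) - (1)*(-3)) / 2 = -4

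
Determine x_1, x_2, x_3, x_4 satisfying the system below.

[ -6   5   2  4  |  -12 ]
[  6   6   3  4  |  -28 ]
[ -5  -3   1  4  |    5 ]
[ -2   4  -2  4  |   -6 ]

(-1, -2, -2, -1)

Forward elimination on [A|b]:
R2 <- R2 - (-1)*R1:  [   0   11    5    8  -40 ]
R3 <- R3 - (5/6)*R1:  [     0  -43/6   -2/3    2/3     15 ]
R4 <- R4 - (1/3)*R1:  [    0   7/3  -8/3   8/3    -2 ]
R3 <- R3 - (-43/66)*R2:  [       0        0    57/22   194/33  -365/33 ]
R4 <- R4 - (7/33)*R2:  [      0       0  -41/11   32/33  214/33 ]
R4 <- R4 - (-82/57)*R3:  [         0          0          0   1612/171  -1612/171 ]
Row echelon form:
[ -6   5      2         4  |        -12 ]
[  0  11      5         8  |        -40 ]
[  0   0  57/22    194/33  |    -365/33 ]
[  0   0      0  1612/171  |  -1612/171 ]
Back-substitution:
x_4 = (-1612/171) / (1612/171) = -1
x_3 = (-365/33 - (194/33)*(-1)) / (57/22) = -2
x_2 = (-40 - (5)*(-2) - (8)*(-1)) / 11 = -2
x_1 = (-12 - (5)*(-2) - (2)*(-2) - (4)*(-1)) / -6 = -1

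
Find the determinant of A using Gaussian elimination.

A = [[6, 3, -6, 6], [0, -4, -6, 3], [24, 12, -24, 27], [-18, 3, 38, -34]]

det(A) = 144

Forward elimination:
R3 <- R3 - (4)*R1:  [ 0  0  0  3 ]
R4 <- R4 - (-3)*R1:  [   0   12   20  -16 ]
R4 <- R4 - (-3)*R2:  [  0   0   2  -7 ]
R3 <-> R4   (pivot in column 3 was zero)
[ 6   3  -6   6 ]
[ 0  -4  -6   3 ]
[ 0   0   2  -7 ]
[ 0   0   0   3 ]
Upper-triangular form:
[ 6   3  -6   6 ]
[ 0  -4  -6   3 ]
[ 0   0   2  -7 ]
[ 0   0   0   3 ]
det(A) = (-1)^1 * (6) * (-4) * (2) * (3) = 144  (1 row swap -> sign -1)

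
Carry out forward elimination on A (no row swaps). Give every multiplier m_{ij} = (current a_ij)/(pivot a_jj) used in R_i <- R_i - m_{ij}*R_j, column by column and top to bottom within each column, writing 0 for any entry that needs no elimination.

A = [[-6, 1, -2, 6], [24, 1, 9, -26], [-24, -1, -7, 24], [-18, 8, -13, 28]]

multipliers: -4, 4, 3, -1, 1, -4

Forward elimination:
R2 <- R2 - (-4)*R1:  [  0   5   1  -2 ]
R3 <- R3 - (4)*R1:  [  0  -5   1   0 ]
R4 <- R4 - (3)*R1:  [  0   5  -7  10 ]
R3 <- R3 - (-1)*R2:  [  0   0   2  -2 ]
R4 <- R4 - (1)*R2:  [  0   0  -8  12 ]
R4 <- R4 - (-4)*R3:  [ 0  0  0  4 ]
Multipliers (in order of application): m_{21} = -4, m_{31} = 4, m_{41} = 3, m_{32} = -1, m_{42} = 1, m_{43} = -4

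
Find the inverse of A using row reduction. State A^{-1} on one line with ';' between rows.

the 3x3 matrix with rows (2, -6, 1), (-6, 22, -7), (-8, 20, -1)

inverse = [-59/4 -7/4 -5/2; -25/4 -3/4 -1; -7 -1 -1]

Gauss-Jordan on [A | I]:
R1 <- (1/2)*R1:  [   1   -3  1/2  |  1/2    0    0 ]
R2 <- R2 - (-6)*R1:  [  0   4  -4  |   3   1   0 ]
R3 <- R3 - (-8)*R1:  [  0  -4   3  |   4   0   1 ]
R2 <- (1/4)*R2:  [   0    1   -1  |  3/4  1/4    0 ]
R1 <- R1 - (-3)*R2:  [    1     0  -5/2  |  11/4   3/4     0 ]
R3 <- R3 - (-4)*R2:  [  0   0  -1  |   7   1   1 ]
R3 <- (1/-1)*R3:  [  0   0   1  |  -7  -1  -1 ]
R1 <- R1 - (-5/2)*R3:  [     1      0      0  |  -59/4   -7/4   -5/2 ]
R2 <- R2 - (-1)*R3:  [     0      1      0  |  -25/4   -3/4     -1 ]
Right block of [I | A^{-1}] is the inverse:
[ -59/4  -7/4  -5/2 ]
[ -25/4  -3/4    -1 ]
[    -7    -1    -1 ]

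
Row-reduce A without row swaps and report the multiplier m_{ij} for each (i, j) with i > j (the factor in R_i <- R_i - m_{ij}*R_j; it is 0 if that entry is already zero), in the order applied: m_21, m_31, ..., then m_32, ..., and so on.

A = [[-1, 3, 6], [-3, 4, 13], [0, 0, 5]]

multipliers: 3, 0, 0

Forward elimination:
R2 <- R2 - (3)*R1:  [  0  -5  -5 ]
R3: entry in column 1 is already 0 -> m_{31} = 0 (no row operation needed)
R3: entry in column 2 is already 0 -> m_{32} = 0 (no row operation needed)
Multipliers (in order of application): m_{21} = 3, m_{31} = 0, m_{32} = 0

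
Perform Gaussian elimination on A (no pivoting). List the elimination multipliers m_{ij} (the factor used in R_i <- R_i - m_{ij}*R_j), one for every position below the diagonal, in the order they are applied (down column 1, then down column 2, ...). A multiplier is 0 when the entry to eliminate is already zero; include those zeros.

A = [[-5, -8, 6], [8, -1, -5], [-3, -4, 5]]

multipliers: -8/5, 3/5, -4/69

Forward elimination:
R2 <- R2 - (-8/5)*R1:  [     0  -69/5   23/5 ]
R3 <- R3 - (3/5)*R1:  [   0  4/5  7/5 ]
R3 <- R3 - (-4/69)*R2:  [   0    0  5/3 ]
Multipliers (in order of application): m_{21} = -8/5, m_{31} = 3/5, m_{32} = -4/69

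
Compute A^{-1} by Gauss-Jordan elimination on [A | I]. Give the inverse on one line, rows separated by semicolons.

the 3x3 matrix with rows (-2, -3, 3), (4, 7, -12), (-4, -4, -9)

Gauss-Jordan on [A | I]:
R1 <- (1/-2)*R1:  [    1   3/2  -3/2  |  -1/2     0     0 ]
R2 <- R2 - (4)*R1:  [  0   1  -6  |   2   1   0 ]
R3 <- R3 - (-4)*R1:  [   0    2  -15  |   -2    0    1 ]
R1 <- R1 - (3/2)*R2:  [    1     0  15/2  |  -7/2  -3/2     0 ]
R3 <- R3 - (2)*R2:  [  0   0  -3  |  -6  -2   1 ]
R3 <- (1/-3)*R3:  [    0     0     1  |     2   2/3  -1/3 ]
R1 <- R1 - (15/2)*R3:  [     1      0      0  |  -37/2  -13/2    5/2 ]
R2 <- R2 - (-6)*R3:  [  0   1   0  |  14   5  -2 ]
Right block of [I | A^{-1}] is the inverse:
[ -37/2  -13/2   5/2 ]
[    14      5    -2 ]
[     2    2/3  -1/3 ]

inverse = [-37/2 -13/2 5/2; 14 5 -2; 2 2/3 -1/3]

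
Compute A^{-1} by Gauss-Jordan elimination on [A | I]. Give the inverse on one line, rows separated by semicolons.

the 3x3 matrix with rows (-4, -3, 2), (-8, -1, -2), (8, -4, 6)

inverse = [-7/20 1/4 1/5; 4/5 -1 -3/5; 1 -1 -1/2]

Gauss-Jordan on [A | I]:
R1 <- (1/-4)*R1:  [    1   3/4  -1/2  |  -1/4     0     0 ]
R2 <- R2 - (-8)*R1:  [  0   5  -6  |  -2   1   0 ]
R3 <- R3 - (8)*R1:  [   0  -10   10  |    2    0    1 ]
R2 <- (1/5)*R2:  [    0     1  -6/5  |  -2/5   1/5     0 ]
R1 <- R1 - (3/4)*R2:  [     1      0    2/5  |   1/20  -3/20      0 ]
R3 <- R3 - (-10)*R2:  [  0   0  -2  |  -2   2   1 ]
R3 <- (1/-2)*R3:  [    0     0     1  |     1    -1  -1/2 ]
R1 <- R1 - (2/5)*R3:  [     1      0      0  |  -7/20    1/4    1/5 ]
R2 <- R2 - (-6/5)*R3:  [    0     1     0  |   4/5    -1  -3/5 ]
Right block of [I | A^{-1}] is the inverse:
[ -7/20  1/4   1/5 ]
[   4/5   -1  -3/5 ]
[     1   -1  -1/2 ]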